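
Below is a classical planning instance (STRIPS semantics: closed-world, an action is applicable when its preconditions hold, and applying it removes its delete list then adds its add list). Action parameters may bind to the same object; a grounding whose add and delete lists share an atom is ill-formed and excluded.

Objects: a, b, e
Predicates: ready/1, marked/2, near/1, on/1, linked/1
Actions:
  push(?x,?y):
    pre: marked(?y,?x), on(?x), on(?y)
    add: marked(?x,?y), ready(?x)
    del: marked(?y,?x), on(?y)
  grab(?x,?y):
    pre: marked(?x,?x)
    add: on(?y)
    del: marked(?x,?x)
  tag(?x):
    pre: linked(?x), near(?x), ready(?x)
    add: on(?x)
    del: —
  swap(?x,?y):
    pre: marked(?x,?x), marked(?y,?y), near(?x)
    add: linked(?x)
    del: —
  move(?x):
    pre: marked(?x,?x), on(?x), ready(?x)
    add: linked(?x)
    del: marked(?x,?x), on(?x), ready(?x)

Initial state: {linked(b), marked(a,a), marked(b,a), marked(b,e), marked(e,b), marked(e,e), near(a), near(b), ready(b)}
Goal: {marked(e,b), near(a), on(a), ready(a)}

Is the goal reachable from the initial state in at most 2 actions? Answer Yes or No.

1. grab(a,a)  →  {linked(b), marked(b,a), marked(b,e), marked(e,b), marked(e,e), near(a), near(b), on(a), ready(b)}
2. grab(e,b)  →  {linked(b), marked(b,a), marked(b,e), marked(e,b), near(a), near(b), on(a), on(b), ready(b)}
3. push(a,b)  →  {linked(b), marked(a,b), marked(b,e), marked(e,b), near(a), near(b), on(a), ready(a), ready(b)}
optimal plan length = 3; 3 > 2

No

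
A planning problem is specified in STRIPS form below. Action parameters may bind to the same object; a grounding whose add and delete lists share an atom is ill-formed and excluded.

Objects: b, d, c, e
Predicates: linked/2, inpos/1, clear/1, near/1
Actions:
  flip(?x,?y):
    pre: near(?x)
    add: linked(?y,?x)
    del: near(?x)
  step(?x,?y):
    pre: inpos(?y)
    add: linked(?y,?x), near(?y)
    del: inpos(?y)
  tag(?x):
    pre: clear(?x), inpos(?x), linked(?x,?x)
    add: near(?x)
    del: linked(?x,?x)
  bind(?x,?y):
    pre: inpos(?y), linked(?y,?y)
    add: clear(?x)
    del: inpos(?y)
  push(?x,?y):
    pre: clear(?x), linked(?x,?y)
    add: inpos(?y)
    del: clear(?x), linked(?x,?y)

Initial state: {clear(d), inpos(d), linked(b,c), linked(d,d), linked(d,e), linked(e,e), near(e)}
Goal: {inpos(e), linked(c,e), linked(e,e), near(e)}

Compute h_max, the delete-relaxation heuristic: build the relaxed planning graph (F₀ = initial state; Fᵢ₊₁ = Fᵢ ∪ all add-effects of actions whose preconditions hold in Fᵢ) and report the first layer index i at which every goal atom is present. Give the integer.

F0 = init (7 atoms)
F1 = F0 ∪ {clear(b), clear(c), clear(e), inpos(e), linked(b,e), linked(c,e), linked(d,b), linked(d,c), near(d)}  (16 atoms)
goal ⊆ F1  ⇒  h_max = 1

1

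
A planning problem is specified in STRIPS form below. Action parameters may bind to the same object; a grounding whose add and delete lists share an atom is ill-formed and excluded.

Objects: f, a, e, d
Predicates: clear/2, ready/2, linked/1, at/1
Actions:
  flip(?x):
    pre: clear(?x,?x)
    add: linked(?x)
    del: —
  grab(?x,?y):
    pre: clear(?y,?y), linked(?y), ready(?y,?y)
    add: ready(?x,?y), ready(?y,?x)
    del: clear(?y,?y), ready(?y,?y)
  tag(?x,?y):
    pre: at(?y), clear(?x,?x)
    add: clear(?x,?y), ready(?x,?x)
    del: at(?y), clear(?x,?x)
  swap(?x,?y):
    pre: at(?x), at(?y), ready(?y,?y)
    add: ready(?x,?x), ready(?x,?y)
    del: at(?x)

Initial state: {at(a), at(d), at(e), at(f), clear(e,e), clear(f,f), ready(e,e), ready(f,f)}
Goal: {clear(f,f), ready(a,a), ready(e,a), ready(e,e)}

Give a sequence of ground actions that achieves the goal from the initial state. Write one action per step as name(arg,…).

1. flip(e)  →  {at(a), at(d), at(e), at(f), clear(e,e), clear(f,f), linked(e), ready(e,e), ready(f,f)}
2. grab(a,e)  →  {at(a), at(d), at(e), at(f), clear(f,f), linked(e), ready(a,e), ready(e,a), ready(f,f)}
3. swap(a,f)  →  {at(d), at(e), at(f), clear(f,f), linked(e), ready(a,a), ready(a,e), ready(a,f), ready(e,a), ready(f,f)}
4. swap(e,f)  →  {at(d), at(f), clear(f,f), linked(e), ready(a,a), ready(a,e), ready(a,f), ready(e,a), ready(e,e), ready(e,f), ready(f,f)}

flip(e); grab(a,e); swap(a,f); swap(e,f)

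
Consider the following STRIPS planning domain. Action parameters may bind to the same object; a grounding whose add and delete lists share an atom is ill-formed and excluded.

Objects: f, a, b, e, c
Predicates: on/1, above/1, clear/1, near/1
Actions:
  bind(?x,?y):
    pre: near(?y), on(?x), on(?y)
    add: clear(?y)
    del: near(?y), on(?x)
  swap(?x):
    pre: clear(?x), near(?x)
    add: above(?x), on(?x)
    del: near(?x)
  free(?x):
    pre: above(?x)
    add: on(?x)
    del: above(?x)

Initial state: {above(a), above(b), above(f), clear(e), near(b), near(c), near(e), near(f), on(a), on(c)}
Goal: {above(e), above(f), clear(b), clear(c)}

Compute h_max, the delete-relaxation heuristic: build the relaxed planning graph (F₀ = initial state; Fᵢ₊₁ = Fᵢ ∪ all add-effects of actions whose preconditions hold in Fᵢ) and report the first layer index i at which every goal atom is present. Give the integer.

F0 = init (10 atoms)
F1 = F0 ∪ {above(e), clear(c), on(b), on(e), on(f)}  (15 atoms)
F2 = F1 ∪ {above(c), clear(b), clear(f)}  (18 atoms)
goal ⊆ F2  ⇒  h_max = 2

2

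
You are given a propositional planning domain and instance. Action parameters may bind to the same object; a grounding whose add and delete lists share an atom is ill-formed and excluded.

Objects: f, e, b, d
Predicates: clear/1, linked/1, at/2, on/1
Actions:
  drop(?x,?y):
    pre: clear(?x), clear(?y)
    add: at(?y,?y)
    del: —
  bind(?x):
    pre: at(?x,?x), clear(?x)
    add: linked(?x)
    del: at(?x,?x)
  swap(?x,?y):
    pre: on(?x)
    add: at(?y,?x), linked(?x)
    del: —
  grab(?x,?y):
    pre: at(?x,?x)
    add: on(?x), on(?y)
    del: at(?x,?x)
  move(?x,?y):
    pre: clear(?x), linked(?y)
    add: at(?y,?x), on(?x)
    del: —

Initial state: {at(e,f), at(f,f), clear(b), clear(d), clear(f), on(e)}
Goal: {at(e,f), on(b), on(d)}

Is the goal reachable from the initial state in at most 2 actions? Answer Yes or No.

1. drop(f,b)  →  {at(b,b), at(e,f), at(f,f), clear(b), clear(d), clear(f), on(e)}
2. grab(b,d)  →  {at(e,f), at(f,f), clear(b), clear(d), clear(f), on(b), on(d), on(e)}
optimal plan length = 2; 2 ≤ 2

Yes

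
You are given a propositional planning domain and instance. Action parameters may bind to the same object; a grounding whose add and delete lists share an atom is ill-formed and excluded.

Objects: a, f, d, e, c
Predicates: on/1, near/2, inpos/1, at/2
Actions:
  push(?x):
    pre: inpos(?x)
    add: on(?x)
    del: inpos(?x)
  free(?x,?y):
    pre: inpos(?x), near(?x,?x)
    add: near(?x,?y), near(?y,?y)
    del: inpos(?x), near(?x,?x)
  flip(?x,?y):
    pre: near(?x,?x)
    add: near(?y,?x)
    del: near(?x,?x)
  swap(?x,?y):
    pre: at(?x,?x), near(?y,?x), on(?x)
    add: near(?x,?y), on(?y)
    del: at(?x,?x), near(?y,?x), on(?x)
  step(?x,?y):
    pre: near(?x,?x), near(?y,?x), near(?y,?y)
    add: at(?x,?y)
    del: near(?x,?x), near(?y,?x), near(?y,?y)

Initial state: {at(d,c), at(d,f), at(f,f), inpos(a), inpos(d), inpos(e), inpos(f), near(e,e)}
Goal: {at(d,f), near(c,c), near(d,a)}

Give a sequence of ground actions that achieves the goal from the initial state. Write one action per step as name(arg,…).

free(e,d); free(d,a); free(a,c)

1. free(e,d)  →  {at(d,c), at(d,f), at(f,f), inpos(a), inpos(d), inpos(f), near(d,d), near(e,d)}
2. free(d,a)  →  {at(d,c), at(d,f), at(f,f), inpos(a), inpos(f), near(a,a), near(d,a), near(e,d)}
3. free(a,c)  →  {at(d,c), at(d,f), at(f,f), inpos(f), near(a,c), near(c,c), near(d,a), near(e,d)}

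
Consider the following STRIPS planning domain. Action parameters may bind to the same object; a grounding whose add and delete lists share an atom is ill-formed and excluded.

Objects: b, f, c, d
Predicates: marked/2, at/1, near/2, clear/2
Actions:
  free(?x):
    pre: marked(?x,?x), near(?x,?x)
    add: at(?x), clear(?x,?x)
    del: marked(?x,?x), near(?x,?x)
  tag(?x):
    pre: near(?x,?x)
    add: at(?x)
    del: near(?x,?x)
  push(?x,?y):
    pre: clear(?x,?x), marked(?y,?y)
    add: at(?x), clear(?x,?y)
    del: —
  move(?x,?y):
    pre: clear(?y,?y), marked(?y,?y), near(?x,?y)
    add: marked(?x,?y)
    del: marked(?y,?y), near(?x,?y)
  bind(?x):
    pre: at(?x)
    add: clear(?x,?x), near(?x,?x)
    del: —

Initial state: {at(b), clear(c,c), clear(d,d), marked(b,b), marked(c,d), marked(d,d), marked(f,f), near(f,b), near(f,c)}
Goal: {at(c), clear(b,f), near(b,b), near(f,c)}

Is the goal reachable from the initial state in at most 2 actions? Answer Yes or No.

No

1. push(c,b)  →  {at(b), at(c), clear(c,b), clear(c,c), clear(d,d), marked(b,b), marked(c,d), marked(d,d), marked(f,f), near(f,b), near(f,c)}
2. bind(b)  →  {at(b), at(c), clear(b,b), clear(c,b), clear(c,c), clear(d,d), marked(b,b), marked(c,d), marked(d,d), marked(f,f), near(b,b), near(f,b), near(f,c)}
3. push(b,f)  →  {at(b), at(c), clear(b,b), clear(b,f), clear(c,b), clear(c,c), clear(d,d), marked(b,b), marked(c,d), marked(d,d), marked(f,f), near(b,b), near(f,b), near(f,c)}
optimal plan length = 3; 3 > 2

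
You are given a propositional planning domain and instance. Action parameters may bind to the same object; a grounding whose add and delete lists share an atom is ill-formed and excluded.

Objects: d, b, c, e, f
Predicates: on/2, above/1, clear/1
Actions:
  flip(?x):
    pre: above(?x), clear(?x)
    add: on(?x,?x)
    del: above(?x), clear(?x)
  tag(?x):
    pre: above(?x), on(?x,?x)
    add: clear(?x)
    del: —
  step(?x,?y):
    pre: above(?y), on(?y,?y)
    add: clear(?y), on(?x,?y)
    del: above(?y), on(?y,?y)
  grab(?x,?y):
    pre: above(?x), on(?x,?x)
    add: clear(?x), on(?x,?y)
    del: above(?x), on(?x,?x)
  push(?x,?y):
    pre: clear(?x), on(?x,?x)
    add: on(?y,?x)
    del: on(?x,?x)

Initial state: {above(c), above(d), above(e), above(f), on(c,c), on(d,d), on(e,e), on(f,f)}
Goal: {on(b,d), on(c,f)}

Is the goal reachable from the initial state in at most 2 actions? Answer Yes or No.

1. step(b,d)  →  {above(c), above(e), above(f), clear(d), on(b,d), on(c,c), on(e,e), on(f,f)}
2. step(c,f)  →  {above(c), above(e), clear(d), clear(f), on(b,d), on(c,c), on(c,f), on(e,e)}
optimal plan length = 2; 2 ≤ 2

Yes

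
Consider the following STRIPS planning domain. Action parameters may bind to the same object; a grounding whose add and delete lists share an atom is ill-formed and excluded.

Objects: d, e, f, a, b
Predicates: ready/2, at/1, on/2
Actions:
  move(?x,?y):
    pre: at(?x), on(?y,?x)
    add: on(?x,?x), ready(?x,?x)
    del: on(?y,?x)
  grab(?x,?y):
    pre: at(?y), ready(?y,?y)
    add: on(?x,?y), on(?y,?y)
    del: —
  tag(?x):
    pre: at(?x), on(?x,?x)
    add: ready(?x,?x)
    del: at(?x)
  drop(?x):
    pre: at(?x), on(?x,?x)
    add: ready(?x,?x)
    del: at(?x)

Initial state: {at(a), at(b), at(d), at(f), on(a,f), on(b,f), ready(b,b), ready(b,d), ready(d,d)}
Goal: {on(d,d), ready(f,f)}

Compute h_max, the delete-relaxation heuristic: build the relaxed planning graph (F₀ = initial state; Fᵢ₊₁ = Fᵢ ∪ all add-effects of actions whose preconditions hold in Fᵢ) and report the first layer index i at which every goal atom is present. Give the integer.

1

F0 = init (9 atoms)
F1 = F0 ∪ {on(a,b), on(a,d), on(b,b), on(b,d), on(d,b), on(d,d), on(e,b), on(e,d), on(f,b), on(f,d), on(f,f), ready(f,f)}  (21 atoms)
goal ⊆ F1  ⇒  h_max = 1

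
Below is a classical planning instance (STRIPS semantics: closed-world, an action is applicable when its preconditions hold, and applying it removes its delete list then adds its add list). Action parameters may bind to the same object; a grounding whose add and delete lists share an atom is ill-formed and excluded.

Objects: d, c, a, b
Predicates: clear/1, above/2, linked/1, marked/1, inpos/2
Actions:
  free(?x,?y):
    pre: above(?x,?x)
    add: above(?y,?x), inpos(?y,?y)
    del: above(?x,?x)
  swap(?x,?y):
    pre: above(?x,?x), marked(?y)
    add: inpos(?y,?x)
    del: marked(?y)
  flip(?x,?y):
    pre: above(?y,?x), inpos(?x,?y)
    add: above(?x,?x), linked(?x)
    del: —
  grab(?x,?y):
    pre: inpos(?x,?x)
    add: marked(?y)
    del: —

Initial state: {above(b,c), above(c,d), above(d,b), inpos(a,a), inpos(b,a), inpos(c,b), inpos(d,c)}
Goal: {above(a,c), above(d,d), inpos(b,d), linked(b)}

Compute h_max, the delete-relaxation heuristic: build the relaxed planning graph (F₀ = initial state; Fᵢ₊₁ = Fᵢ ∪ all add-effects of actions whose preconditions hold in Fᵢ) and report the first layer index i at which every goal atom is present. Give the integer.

3

F0 = init (7 atoms)
F1 = F0 ∪ {above(c,c), above(d,d), linked(c), linked(d), marked(a), marked(b), marked(c), marked(d)}  (15 atoms)
F2 = F1 ∪ {above(a,c), above(a,d), above(b,d), above(d,c), inpos(a,c), inpos(a,d), inpos(b,b), inpos(b,c), inpos(b,d), inpos(c,c), inpos(c,d), inpos(d,d)}  (27 atoms)
F3 = F2 ∪ {above(b,b), linked(b)}  (29 atoms)
goal ⊆ F3  ⇒  h_max = 3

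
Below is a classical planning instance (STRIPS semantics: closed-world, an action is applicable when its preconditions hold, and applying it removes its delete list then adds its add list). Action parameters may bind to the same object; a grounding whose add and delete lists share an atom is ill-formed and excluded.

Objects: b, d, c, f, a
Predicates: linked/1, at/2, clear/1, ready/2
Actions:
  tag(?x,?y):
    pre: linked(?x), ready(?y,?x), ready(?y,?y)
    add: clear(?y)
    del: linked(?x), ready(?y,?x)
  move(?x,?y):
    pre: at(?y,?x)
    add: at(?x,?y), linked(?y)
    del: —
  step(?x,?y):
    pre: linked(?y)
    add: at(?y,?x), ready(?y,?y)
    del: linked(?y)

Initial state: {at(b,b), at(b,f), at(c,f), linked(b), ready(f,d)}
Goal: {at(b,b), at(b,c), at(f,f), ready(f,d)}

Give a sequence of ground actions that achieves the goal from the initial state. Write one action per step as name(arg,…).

move(f,b); move(b,f); step(c,b); step(f,f)

1. move(f,b)  →  {at(b,b), at(b,f), at(c,f), at(f,b), linked(b), ready(f,d)}
2. move(b,f)  →  {at(b,b), at(b,f), at(c,f), at(f,b), linked(b), linked(f), ready(f,d)}
3. step(c,b)  →  {at(b,b), at(b,c), at(b,f), at(c,f), at(f,b), linked(f), ready(b,b), ready(f,d)}
4. step(f,f)  →  {at(b,b), at(b,c), at(b,f), at(c,f), at(f,b), at(f,f), ready(b,b), ready(f,d), ready(f,f)}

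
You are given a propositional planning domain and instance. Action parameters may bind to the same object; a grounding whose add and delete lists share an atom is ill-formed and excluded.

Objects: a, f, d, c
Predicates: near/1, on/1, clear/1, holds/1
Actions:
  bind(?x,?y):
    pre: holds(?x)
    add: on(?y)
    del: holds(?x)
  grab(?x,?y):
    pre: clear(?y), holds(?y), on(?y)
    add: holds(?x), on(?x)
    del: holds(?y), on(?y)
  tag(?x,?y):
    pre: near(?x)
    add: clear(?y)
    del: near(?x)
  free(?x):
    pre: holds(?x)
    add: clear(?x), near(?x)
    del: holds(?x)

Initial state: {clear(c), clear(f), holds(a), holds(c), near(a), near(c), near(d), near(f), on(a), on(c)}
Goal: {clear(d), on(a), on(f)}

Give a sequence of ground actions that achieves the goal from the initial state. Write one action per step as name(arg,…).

bind(a,f); tag(a,d)

1. bind(a,f)  →  {clear(c), clear(f), holds(c), near(a), near(c), near(d), near(f), on(a), on(c), on(f)}
2. tag(a,d)  →  {clear(c), clear(d), clear(f), holds(c), near(c), near(d), near(f), on(a), on(c), on(f)}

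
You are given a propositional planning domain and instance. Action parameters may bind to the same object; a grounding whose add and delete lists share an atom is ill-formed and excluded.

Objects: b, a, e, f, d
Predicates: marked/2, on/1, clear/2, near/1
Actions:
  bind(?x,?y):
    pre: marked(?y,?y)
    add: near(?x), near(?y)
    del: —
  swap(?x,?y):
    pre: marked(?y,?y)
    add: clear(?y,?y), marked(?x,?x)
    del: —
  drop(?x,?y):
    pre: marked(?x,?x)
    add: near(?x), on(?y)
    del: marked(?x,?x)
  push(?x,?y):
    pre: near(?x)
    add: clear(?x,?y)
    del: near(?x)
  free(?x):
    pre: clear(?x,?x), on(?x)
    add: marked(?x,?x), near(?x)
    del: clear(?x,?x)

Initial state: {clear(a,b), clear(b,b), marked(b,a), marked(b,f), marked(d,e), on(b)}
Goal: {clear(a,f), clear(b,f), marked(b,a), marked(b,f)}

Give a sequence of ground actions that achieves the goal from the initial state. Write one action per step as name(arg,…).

free(b); bind(a,b); push(b,f); push(a,f)

1. free(b)  →  {clear(a,b), marked(b,a), marked(b,b), marked(b,f), marked(d,e), near(b), on(b)}
2. bind(a,b)  →  {clear(a,b), marked(b,a), marked(b,b), marked(b,f), marked(d,e), near(a), near(b), on(b)}
3. push(b,f)  →  {clear(a,b), clear(b,f), marked(b,a), marked(b,b), marked(b,f), marked(d,e), near(a), on(b)}
4. push(a,f)  →  {clear(a,b), clear(a,f), clear(b,f), marked(b,a), marked(b,b), marked(b,f), marked(d,e), on(b)}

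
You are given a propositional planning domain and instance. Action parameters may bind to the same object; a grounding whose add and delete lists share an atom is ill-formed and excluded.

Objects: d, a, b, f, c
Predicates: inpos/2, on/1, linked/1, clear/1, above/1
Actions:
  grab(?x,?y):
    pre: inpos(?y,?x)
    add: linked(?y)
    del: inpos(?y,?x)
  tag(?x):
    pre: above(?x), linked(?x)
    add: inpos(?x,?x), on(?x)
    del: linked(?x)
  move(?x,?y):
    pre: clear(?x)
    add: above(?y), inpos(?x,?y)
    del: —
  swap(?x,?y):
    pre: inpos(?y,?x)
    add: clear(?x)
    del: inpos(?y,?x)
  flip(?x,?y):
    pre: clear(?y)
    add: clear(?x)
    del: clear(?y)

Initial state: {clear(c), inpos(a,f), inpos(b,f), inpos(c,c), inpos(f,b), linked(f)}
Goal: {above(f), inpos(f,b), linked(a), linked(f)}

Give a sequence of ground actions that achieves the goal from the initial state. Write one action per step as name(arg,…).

1. grab(f,a)  →  {clear(c), inpos(b,f), inpos(c,c), inpos(f,b), linked(a), linked(f)}
2. move(c,f)  →  {above(f), clear(c), inpos(b,f), inpos(c,c), inpos(c,f), inpos(f,b), linked(a), linked(f)}

grab(f,a); move(c,f)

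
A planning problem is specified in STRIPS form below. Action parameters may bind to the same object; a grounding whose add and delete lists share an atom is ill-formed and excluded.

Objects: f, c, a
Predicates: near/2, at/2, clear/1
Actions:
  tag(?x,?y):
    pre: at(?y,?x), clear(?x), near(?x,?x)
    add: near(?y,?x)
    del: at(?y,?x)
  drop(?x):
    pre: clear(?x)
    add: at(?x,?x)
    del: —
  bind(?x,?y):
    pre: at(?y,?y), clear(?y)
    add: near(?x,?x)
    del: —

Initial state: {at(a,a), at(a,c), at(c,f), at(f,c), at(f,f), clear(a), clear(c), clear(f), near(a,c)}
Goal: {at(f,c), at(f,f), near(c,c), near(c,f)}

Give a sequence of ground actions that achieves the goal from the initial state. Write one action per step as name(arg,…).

bind(f,f); tag(f,c); bind(c,f)

1. bind(f,f)  →  {at(a,a), at(a,c), at(c,f), at(f,c), at(f,f), clear(a), clear(c), clear(f), near(a,c), near(f,f)}
2. tag(f,c)  →  {at(a,a), at(a,c), at(f,c), at(f,f), clear(a), clear(c), clear(f), near(a,c), near(c,f), near(f,f)}
3. bind(c,f)  →  {at(a,a), at(a,c), at(f,c), at(f,f), clear(a), clear(c), clear(f), near(a,c), near(c,c), near(c,f), near(f,f)}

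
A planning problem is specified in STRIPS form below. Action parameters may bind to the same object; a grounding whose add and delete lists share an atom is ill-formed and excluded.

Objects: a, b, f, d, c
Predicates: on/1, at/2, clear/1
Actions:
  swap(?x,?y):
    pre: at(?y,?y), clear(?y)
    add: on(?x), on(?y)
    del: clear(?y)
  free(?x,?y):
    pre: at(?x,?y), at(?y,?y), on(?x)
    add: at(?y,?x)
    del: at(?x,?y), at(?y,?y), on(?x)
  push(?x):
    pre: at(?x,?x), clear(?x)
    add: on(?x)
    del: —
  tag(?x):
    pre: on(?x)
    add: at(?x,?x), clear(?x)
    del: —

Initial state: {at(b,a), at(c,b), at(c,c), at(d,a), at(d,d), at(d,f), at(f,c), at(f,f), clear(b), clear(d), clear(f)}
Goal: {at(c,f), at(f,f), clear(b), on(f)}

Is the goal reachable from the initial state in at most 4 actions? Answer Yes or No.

1. swap(a,f)  →  {at(b,a), at(c,b), at(c,c), at(d,a), at(d,d), at(d,f), at(f,c), at(f,f), clear(b), clear(d), on(a), on(f)}
2. free(f,c)  →  {at(b,a), at(c,b), at(c,f), at(d,a), at(d,d), at(d,f), at(f,f), clear(b), clear(d), on(a)}
3. swap(f,d)  →  {at(b,a), at(c,b), at(c,f), at(d,a), at(d,d), at(d,f), at(f,f), clear(b), on(a), on(d), on(f)}
optimal plan length = 3; 3 ≤ 4

Yes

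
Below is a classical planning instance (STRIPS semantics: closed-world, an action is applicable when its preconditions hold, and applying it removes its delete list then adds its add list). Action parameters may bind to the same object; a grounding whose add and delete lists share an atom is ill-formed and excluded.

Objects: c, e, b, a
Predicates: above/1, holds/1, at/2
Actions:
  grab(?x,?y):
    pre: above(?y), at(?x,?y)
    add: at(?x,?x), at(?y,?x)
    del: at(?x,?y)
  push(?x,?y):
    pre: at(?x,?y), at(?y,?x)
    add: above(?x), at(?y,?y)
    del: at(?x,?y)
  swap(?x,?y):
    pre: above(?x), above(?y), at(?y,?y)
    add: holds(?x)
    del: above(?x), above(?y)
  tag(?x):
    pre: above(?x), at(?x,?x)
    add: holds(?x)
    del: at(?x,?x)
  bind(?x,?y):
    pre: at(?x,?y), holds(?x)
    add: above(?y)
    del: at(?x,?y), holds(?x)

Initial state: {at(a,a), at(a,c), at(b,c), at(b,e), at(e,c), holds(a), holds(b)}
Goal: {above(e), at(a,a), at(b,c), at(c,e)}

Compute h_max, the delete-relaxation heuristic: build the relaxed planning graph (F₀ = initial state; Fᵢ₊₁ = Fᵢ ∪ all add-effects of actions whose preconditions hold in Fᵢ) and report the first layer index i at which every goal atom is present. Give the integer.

F0 = init (7 atoms)
F1 = F0 ∪ {above(a), above(c), above(e)}  (10 atoms)
F2 = F1 ∪ {at(b,b), at(c,a), at(c,b), at(c,e), at(e,b), at(e,e), holds(c), holds(e)}  (18 atoms)
goal ⊆ F2  ⇒  h_max = 2

2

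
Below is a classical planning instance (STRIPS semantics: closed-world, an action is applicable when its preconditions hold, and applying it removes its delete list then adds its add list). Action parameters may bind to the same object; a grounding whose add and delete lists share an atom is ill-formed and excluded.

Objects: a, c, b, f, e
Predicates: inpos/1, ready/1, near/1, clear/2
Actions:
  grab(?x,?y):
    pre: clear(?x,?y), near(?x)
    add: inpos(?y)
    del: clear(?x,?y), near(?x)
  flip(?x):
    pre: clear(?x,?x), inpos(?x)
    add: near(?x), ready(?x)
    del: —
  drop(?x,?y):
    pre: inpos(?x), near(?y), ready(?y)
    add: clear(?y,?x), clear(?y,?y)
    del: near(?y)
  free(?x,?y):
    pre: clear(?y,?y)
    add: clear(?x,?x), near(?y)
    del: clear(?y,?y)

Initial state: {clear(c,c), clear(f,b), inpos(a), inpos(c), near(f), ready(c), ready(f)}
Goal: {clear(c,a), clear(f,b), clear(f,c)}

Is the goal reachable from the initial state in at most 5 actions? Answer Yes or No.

1. flip(c)  →  {clear(c,c), clear(f,b), inpos(a), inpos(c), near(c), near(f), ready(c), ready(f)}
2. drop(a,c)  →  {clear(c,a), clear(c,c), clear(f,b), inpos(a), inpos(c), near(f), ready(c), ready(f)}
3. drop(c,f)  →  {clear(c,a), clear(c,c), clear(f,b), clear(f,c), clear(f,f), inpos(a), inpos(c), ready(c), ready(f)}
optimal plan length = 3; 3 ≤ 5

Yes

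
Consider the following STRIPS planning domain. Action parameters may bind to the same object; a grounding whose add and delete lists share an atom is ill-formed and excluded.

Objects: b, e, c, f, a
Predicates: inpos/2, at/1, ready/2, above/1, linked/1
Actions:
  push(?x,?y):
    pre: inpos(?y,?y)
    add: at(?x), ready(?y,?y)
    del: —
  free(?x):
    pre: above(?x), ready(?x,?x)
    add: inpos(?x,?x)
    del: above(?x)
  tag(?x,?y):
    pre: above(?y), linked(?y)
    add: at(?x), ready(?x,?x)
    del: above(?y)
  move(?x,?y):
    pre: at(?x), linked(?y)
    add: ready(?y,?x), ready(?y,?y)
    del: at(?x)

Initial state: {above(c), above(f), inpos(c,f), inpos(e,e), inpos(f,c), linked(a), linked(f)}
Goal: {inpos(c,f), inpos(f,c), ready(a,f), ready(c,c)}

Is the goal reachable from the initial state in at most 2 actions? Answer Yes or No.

1. push(f,e)  →  {above(c), above(f), at(f), inpos(c,f), inpos(e,e), inpos(f,c), linked(a), linked(f), ready(e,e)}
2. tag(c,f)  →  {above(c), at(c), at(f), inpos(c,f), inpos(e,e), inpos(f,c), linked(a), linked(f), ready(c,c), ready(e,e)}
3. move(f,a)  →  {above(c), at(c), inpos(c,f), inpos(e,e), inpos(f,c), linked(a), linked(f), ready(a,a), ready(a,f), ready(c,c), ready(e,e)}
optimal plan length = 3; 3 > 2

No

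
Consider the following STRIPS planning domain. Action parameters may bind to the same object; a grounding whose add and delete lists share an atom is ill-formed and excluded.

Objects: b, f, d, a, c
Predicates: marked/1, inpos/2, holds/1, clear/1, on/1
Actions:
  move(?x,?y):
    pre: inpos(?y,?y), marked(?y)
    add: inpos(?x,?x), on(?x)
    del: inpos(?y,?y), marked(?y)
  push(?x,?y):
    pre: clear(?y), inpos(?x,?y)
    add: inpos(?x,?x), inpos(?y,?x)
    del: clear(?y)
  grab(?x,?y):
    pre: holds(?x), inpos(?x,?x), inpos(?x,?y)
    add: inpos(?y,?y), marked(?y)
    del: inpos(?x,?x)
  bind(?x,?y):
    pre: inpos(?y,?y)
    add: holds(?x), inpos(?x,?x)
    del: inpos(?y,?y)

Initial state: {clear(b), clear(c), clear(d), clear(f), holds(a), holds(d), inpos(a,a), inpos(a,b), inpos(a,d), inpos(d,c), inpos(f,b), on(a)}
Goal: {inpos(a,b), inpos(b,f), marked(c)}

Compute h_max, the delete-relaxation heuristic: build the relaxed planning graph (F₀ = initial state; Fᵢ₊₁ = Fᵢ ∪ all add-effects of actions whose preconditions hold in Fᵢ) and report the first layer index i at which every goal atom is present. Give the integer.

F0 = init (12 atoms)
F1 = F0 ∪ {holds(b), holds(c), holds(f), inpos(b,a), inpos(b,b), inpos(b,f), inpos(c,c), inpos(c,d), inpos(d,a), inpos(d,d), inpos(f,f), marked(b), marked(d)}  (25 atoms)
F2 = F1 ∪ {marked(a), marked(c), marked(f), on(b), on(c), on(d), on(f)}  (32 atoms)
goal ⊆ F2  ⇒  h_max = 2

2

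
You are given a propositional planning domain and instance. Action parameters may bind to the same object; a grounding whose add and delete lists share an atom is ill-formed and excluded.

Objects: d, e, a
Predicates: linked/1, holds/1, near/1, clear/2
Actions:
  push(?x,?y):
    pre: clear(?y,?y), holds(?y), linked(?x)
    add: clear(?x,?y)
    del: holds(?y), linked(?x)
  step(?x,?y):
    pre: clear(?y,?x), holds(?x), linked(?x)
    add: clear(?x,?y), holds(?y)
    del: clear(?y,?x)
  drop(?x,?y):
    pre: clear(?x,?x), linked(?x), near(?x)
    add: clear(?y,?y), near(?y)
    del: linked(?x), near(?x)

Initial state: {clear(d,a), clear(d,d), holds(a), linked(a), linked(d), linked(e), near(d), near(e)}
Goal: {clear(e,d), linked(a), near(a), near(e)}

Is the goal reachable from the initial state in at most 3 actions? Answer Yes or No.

Yes

1. step(a,d)  →  {clear(a,d), clear(d,d), holds(a), holds(d), linked(a), linked(d), linked(e), near(d), near(e)}
2. push(e,d)  →  {clear(a,d), clear(d,d), clear(e,d), holds(a), linked(a), linked(d), near(d), near(e)}
3. drop(d,a)  →  {clear(a,a), clear(a,d), clear(d,d), clear(e,d), holds(a), linked(a), near(a), near(e)}
optimal plan length = 3; 3 ≤ 3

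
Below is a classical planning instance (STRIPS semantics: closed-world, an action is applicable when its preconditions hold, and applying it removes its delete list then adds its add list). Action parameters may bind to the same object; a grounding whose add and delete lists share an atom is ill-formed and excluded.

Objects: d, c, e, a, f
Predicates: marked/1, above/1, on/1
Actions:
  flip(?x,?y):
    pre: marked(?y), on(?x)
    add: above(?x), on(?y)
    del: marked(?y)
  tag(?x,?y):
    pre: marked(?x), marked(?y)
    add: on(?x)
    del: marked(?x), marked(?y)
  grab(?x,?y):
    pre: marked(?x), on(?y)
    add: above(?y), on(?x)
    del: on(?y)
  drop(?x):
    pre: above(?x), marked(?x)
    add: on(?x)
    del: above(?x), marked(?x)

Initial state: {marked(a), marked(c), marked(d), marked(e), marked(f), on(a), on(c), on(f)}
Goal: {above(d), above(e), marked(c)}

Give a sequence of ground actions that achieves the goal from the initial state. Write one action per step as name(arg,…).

1. flip(c,d)  →  {above(c), marked(a), marked(c), marked(e), marked(f), on(a), on(c), on(d), on(f)}
2. flip(d,e)  →  {above(c), above(d), marked(a), marked(c), marked(f), on(a), on(c), on(d), on(e), on(f)}
3. flip(e,a)  →  {above(c), above(d), above(e), marked(c), marked(f), on(a), on(c), on(d), on(e), on(f)}

flip(c,d); flip(d,e); flip(e,a)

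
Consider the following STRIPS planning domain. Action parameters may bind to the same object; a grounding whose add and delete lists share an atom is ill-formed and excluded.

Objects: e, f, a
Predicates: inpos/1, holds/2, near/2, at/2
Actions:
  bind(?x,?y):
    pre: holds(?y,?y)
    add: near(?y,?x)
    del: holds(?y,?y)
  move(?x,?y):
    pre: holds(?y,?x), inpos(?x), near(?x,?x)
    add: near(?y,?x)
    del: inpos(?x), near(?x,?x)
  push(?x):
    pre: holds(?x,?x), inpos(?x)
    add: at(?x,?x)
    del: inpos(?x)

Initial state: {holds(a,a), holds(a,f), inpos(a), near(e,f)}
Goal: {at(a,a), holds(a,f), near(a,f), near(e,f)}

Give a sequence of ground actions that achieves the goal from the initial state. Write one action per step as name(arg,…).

1. push(a)  →  {at(a,a), holds(a,a), holds(a,f), near(e,f)}
2. bind(f,a)  →  {at(a,a), holds(a,f), near(a,f), near(e,f)}

push(a); bind(f,a)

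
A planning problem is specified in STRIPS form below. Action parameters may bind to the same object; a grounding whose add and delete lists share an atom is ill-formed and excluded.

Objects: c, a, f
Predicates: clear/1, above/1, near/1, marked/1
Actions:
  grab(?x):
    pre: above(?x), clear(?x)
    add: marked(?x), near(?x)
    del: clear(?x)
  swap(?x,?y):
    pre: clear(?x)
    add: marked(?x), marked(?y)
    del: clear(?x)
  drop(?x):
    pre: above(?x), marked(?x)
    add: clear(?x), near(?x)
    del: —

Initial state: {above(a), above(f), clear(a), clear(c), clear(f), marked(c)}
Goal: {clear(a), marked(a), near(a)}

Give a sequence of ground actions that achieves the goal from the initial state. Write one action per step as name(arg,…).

grab(a); drop(a)

1. grab(a)  →  {above(a), above(f), clear(c), clear(f), marked(a), marked(c), near(a)}
2. drop(a)  →  {above(a), above(f), clear(a), clear(c), clear(f), marked(a), marked(c), near(a)}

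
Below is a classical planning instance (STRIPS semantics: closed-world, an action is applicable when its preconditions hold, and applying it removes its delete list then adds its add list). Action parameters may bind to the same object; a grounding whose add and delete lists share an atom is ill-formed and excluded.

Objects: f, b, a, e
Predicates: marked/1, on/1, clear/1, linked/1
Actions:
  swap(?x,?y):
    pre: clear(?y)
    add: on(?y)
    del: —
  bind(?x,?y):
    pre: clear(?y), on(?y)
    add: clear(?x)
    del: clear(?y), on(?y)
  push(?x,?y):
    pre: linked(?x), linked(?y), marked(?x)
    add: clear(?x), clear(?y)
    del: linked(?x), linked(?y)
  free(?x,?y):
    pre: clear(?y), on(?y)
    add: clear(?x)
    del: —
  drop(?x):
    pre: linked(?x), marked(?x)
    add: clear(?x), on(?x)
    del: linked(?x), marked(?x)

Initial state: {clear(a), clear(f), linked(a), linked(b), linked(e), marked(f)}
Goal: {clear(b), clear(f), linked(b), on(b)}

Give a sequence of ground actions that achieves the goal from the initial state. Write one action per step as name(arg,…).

1. swap(f,f)  →  {clear(a), clear(f), linked(a), linked(b), linked(e), marked(f), on(f)}
2. free(b,f)  →  {clear(a), clear(b), clear(f), linked(a), linked(b), linked(e), marked(f), on(f)}
3. swap(f,b)  →  {clear(a), clear(b), clear(f), linked(a), linked(b), linked(e), marked(f), on(b), on(f)}

swap(f,f); free(b,f); swap(f,b)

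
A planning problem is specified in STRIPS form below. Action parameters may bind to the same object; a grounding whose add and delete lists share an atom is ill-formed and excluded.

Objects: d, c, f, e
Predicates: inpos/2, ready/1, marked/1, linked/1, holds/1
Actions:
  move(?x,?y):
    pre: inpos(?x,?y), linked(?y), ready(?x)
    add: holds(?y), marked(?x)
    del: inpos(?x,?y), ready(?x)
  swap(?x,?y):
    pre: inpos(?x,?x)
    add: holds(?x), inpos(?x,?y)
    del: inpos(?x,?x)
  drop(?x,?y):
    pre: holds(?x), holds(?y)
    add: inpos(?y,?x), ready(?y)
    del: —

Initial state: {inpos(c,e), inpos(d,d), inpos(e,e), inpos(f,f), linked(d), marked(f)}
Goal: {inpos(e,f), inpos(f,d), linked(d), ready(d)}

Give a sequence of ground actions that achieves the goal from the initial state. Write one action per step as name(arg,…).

1. swap(d,c)  →  {holds(d), inpos(c,e), inpos(d,c), inpos(e,e), inpos(f,f), linked(d), marked(f)}
2. swap(f,d)  →  {holds(d), holds(f), inpos(c,e), inpos(d,c), inpos(e,e), inpos(f,d), linked(d), marked(f)}
3. swap(e,f)  →  {holds(d), holds(e), holds(f), inpos(c,e), inpos(d,c), inpos(e,f), inpos(f,d), linked(d), marked(f)}
4. drop(d,d)  →  {holds(d), holds(e), holds(f), inpos(c,e), inpos(d,c), inpos(d,d), inpos(e,f), inpos(f,d), linked(d), marked(f), ready(d)}

swap(d,c); swap(f,d); swap(e,f); drop(d,d)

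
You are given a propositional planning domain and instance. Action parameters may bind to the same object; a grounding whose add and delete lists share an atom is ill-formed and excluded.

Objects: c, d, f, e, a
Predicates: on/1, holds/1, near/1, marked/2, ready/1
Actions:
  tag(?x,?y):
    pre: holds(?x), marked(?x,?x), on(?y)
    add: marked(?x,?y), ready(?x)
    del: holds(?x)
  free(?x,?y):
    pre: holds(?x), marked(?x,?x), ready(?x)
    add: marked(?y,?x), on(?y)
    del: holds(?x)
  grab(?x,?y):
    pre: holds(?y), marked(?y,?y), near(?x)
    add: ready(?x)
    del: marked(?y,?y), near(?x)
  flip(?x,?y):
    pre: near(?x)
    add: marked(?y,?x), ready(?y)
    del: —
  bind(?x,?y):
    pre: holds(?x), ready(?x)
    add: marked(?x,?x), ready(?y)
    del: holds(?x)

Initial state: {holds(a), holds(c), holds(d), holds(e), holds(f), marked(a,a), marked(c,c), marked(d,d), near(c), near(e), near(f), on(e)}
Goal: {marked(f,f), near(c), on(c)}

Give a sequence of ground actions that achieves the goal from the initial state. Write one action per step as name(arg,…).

1. flip(f,f)  →  {holds(a), holds(c), holds(d), holds(e), holds(f), marked(a,a), marked(c,c), marked(d,d), marked(f,f), near(c), near(e), near(f), on(e), ready(f)}
2. free(f,c)  →  {holds(a), holds(c), holds(d), holds(e), marked(a,a), marked(c,c), marked(c,f), marked(d,d), marked(f,f), near(c), near(e), near(f), on(c), on(e), ready(f)}

flip(f,f); free(f,c)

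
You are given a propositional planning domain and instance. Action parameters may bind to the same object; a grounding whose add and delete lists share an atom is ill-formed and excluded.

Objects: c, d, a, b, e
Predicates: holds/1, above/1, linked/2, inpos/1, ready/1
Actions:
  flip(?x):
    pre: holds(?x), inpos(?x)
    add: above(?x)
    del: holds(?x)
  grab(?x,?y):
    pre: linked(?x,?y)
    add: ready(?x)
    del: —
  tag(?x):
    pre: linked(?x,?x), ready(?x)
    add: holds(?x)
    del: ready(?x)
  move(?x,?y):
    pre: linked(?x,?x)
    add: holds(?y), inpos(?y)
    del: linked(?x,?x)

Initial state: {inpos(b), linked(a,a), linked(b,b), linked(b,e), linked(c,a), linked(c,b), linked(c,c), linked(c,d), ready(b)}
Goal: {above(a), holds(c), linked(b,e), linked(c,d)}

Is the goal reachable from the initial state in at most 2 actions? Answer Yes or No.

1. move(c,c)  →  {holds(c), inpos(b), inpos(c), linked(a,a), linked(b,b), linked(b,e), linked(c,a), linked(c,b), linked(c,d), ready(b)}
2. move(a,a)  →  {holds(a), holds(c), inpos(a), inpos(b), inpos(c), linked(b,b), linked(b,e), linked(c,a), linked(c,b), linked(c,d), ready(b)}
3. flip(a)  →  {above(a), holds(c), inpos(a), inpos(b), inpos(c), linked(b,b), linked(b,e), linked(c,a), linked(c,b), linked(c,d), ready(b)}
optimal plan length = 3; 3 > 2

No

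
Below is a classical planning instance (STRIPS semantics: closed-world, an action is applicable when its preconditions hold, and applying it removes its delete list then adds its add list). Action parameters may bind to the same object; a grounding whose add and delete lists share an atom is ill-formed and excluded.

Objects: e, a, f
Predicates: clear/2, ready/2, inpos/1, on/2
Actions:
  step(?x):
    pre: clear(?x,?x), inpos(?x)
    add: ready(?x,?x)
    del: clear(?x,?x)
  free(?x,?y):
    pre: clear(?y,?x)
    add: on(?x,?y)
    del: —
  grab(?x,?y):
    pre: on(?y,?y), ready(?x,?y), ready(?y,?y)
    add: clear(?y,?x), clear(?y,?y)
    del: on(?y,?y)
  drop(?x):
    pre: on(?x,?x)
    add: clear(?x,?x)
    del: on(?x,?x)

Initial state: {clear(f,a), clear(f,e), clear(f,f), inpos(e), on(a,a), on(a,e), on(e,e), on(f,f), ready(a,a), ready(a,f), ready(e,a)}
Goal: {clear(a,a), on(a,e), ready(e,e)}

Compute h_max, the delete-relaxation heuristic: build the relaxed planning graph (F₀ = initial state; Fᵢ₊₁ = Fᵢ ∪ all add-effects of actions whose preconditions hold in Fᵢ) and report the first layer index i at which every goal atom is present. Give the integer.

2

F0 = init (11 atoms)
F1 = F0 ∪ {clear(a,a), clear(a,e), clear(e,e), on(a,f), on(e,f)}  (16 atoms)
F2 = F1 ∪ {on(e,a), ready(e,e)}  (18 atoms)
goal ⊆ F2  ⇒  h_max = 2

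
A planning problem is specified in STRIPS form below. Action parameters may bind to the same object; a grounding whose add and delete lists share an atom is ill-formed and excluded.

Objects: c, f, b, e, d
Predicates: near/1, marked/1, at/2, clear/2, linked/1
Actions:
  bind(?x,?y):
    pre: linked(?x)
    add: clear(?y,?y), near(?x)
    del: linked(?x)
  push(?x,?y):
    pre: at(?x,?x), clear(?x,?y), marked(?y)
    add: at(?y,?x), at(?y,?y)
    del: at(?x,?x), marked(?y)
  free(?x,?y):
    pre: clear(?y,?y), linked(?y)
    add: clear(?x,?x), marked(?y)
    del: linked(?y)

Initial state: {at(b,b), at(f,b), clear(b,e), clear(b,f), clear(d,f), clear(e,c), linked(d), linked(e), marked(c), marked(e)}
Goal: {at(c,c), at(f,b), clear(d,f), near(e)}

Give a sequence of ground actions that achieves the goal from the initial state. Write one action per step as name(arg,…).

1. bind(e,c)  →  {at(b,b), at(f,b), clear(b,e), clear(b,f), clear(c,c), clear(d,f), clear(e,c), linked(d), marked(c), marked(e), near(e)}
2. push(b,e)  →  {at(e,b), at(e,e), at(f,b), clear(b,e), clear(b,f), clear(c,c), clear(d,f), clear(e,c), linked(d), marked(c), near(e)}
3. push(e,c)  →  {at(c,c), at(c,e), at(e,b), at(f,b), clear(b,e), clear(b,f), clear(c,c), clear(d,f), clear(e,c), linked(d), near(e)}

bind(e,c); push(b,e); push(e,c)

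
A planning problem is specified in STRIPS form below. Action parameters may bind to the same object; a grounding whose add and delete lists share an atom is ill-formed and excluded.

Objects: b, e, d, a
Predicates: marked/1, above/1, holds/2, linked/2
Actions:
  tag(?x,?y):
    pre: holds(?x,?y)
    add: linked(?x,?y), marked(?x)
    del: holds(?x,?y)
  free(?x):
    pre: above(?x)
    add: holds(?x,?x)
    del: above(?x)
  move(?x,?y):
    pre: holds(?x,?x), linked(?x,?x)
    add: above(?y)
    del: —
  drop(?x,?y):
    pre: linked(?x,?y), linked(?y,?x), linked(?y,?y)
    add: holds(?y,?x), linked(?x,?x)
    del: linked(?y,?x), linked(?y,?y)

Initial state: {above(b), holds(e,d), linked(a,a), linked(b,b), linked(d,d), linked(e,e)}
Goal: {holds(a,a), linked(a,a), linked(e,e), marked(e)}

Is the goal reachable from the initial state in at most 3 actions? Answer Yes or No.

No

1. tag(e,d)  →  {above(b), linked(a,a), linked(b,b), linked(d,d), linked(e,d), linked(e,e), marked(e)}
2. free(b)  →  {holds(b,b), linked(a,a), linked(b,b), linked(d,d), linked(e,d), linked(e,e), marked(e)}
3. move(b,a)  →  {above(a), holds(b,b), linked(a,a), linked(b,b), linked(d,d), linked(e,d), linked(e,e), marked(e)}
4. free(a)  →  {holds(a,a), holds(b,b), linked(a,a), linked(b,b), linked(d,d), linked(e,d), linked(e,e), marked(e)}
optimal plan length = 4; 4 > 3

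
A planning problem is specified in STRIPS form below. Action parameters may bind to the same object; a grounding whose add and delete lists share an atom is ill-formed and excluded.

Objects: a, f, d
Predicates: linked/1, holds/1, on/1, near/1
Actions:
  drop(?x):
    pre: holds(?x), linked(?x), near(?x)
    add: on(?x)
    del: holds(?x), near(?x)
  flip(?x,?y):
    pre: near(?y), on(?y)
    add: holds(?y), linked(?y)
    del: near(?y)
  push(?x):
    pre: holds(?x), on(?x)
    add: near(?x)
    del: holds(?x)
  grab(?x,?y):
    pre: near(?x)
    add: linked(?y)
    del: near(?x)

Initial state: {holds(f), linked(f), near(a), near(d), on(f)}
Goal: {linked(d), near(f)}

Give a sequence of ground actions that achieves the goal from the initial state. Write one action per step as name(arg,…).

1. push(f)  →  {linked(f), near(a), near(d), near(f), on(f)}
2. grab(a,d)  →  {linked(d), linked(f), near(d), near(f), on(f)}

push(f); grab(a,d)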